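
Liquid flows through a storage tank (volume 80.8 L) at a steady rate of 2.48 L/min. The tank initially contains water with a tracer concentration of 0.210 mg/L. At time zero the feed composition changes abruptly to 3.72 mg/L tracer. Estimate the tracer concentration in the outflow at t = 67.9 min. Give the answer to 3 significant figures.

Mass balance on the solute (V constant): V dC/dt = Q(C_in − C).
Rewrite as dC/dt + C/τ = C_in/τ, τ = V/Q = 32.581 min.
C approaches C_in exponentially: C(t) = C_in + (C₀ − C_in) e^(−t/τ).
C(67.9) = 3.72 + (0.210 − 3.72)·e^(−67.9/32.581) = 3.72 + (-3.5100)·0.12442 = 3.2833 mg/L.

3.28 mg/L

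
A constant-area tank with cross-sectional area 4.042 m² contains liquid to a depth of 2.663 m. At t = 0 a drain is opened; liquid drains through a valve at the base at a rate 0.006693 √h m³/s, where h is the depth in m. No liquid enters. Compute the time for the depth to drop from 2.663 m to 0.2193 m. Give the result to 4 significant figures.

Accumulation of liquid (constant cross-section A): A dh/dt = −0.006693 √h.
∫ h^(−1/2) dh = −(0.006693/A) ∫ dt, giving 2√h = 2√h₀ − (0.006693/A) t.
t = 2A(√h₀ − √h)/0.006693 = 2·4.042·(√2.663 − √0.2193)/0.006693
  = 8.08400 × (1.63187 − 0.468295) / 0.006693 = 1405.40 s.

1405 s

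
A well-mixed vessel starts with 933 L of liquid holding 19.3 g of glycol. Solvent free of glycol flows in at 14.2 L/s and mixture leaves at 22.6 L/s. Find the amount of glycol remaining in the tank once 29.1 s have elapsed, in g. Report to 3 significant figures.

8.52 g

Total volume: dV/dt = Q_in − Q_out = -8.4000 L/s, so V(t) = 933 − 8.4000 t and V(29.1) = 688.56 L.
No glycol enters, so dm/dt = −Q_out · (m/V).
dm/m = −Q_out dt/(V₀ − 8.4000 t); integrating gives ln(m/m₀) = −(Q_out/(Q_in−Q_out)) ln(V/V₀).
m = m₀ (V₀/V)^(Q_out/(Q_in−Q_out)) = 19.3 × (933/688.56)^(-2.6905) = 8.5227 g.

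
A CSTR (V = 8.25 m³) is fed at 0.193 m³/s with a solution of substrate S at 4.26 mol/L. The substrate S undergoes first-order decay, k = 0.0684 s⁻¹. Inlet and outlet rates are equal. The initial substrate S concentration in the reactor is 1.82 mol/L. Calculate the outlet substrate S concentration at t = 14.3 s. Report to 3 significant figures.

1.28 mol/L

Species balance: V dC/dt = Q C_in − Q C − k V C.
dC/dt = (Q/V) C_in − (Q/V + k) C; effective rate a = Q/V + k = 0.023394 + 0.0684 = 0.091794 s⁻¹.
C_ss = Q C_in/(Q + kV) = 1.0857 mol/L; C(t) = C_ss + (C₀ − C_ss) e^(−a t).
C(14.3) = 1.0857 + (0.73433)·e^(−0.091794·14.3) = 1.0857 + (0.73433)·0.26911 = 1.2833 mol/L.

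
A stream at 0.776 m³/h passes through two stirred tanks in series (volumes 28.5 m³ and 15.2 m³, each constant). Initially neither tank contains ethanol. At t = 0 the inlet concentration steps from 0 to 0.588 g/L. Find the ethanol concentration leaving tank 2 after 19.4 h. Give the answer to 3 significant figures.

0.0946 g/L

Time constants: τᵢ = Vᵢ/Q for each well-mixed tank.
τ₁ = 28.5/0.776 = 36.727 h; τ₂ = 15.2/0.776 = 19.588 h.
Tank 1: C₁ = C_in(1 − e^(−t/τ₁)). Tank 2 (τ₁ ≠ τ₂): C₂ = C_in[1 − (τ₁ e^(−t/τ₁) − τ₂ e^(−t/τ₂))/(τ₁ − τ₂)].
At t = 19.4: e^(−t/τ₁) = 0.58965, e^(−t/τ₂) = 0.37142.
C₂ = 0.588·[1 − (36.727·0.58965 − 19.588·0.37142)/(17.139)] = 0.588·0.16094 = 0.094634 g/L.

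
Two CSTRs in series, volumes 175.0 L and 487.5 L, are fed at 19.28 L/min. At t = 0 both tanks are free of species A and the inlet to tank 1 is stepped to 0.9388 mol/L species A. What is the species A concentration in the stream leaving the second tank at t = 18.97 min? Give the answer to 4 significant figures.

Time constants: τᵢ = Vᵢ/Q for each well-mixed tank.
τ₁ = 175.0/19.28 = 9.07676 min; τ₂ = 487.5/19.28 = 25.2853 min.
Tank 1: C₁ = C_in(1 − e^(−t/τ₁)). Tank 2 (τ₁ ≠ τ₂): C₂ = C_in[1 − (τ₁ e^(−t/τ₁) − τ₂ e^(−t/τ₂))/(τ₁ − τ₂)].
At t = 18.97: e^(−t/τ₁) = 0.123693, e^(−t/τ₂) = 0.472254.
C₂ = 0.9388·[1 − (9.07676·0.123693 − 25.2853·0.472254)/(-16.2085)] = 0.9388·0.332553 = 0.312200 mol/L.

0.3122 mol/L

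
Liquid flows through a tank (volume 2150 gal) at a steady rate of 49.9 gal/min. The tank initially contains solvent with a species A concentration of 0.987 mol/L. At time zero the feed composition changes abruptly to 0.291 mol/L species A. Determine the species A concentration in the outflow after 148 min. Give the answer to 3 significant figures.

Species balance on the tank: V dC/dt = Q(C_in − C).
Rewrite as dC/dt + C/τ = C_in/τ, τ = V/Q = 43.086 min.
Integrating: C(t) = C_in + (C₀ − C_in) e^(−t/τ).
C(148) = 0.291 + (0.987 − 0.291)·e^(−148/43.086) = 0.291 + (0.69600)·0.032226 = 0.31343 mol/L.

0.313 mol/L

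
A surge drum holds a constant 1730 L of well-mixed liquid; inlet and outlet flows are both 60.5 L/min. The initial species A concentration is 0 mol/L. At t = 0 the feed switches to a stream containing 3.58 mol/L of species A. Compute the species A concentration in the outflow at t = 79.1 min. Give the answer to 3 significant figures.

Transient balance on the dissolved component: V dC/dt = Q(C_in − C).
Rewrite as dC/dt + C/τ = C_in/τ, τ = V/Q = 28.595 min.
This is linear first-order; C(t) = C_in + (C₀ − C_in) e^(−t/τ).
C(79.1) = 3.58 + (0 − 3.58)·e^(−79.1/28.595) = 3.58 + (-3.5800)·0.062900 = 3.3548 mol/L.

3.35 mol/L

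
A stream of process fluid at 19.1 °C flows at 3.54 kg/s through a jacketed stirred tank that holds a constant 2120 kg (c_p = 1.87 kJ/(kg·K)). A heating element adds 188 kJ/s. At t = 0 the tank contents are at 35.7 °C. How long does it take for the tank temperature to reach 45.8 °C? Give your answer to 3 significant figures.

Heat balance on the well-mixed liquid: M c_p dT/dt = ṁ c_p (T_in − T) + 188.
τ = M/ṁ = 598.87 s; T_ss = T_in + Q̇/(ṁ c_p) = 47.500 °C.
T(t) = T_ss + (T₀ − T_ss) e^(−t/τ). Set T = 45.8:
e^(−t/τ) = (45.8 − 47.500)/(35.7 − 47.500) = 0.14404
t = −598.87 · ln(0.14404) = 1160.4 s.

1160 s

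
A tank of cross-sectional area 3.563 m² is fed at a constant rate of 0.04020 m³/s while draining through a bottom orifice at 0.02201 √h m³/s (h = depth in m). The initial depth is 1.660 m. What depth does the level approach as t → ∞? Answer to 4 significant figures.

A dh/dt = Q_in − 0.02201 √h. Steady state requires inflow = outflow:
Q_in = 0.02201 √h_ss ⇒ √h_ss = 0.04020/0.02201 = 1.82644.
h_ss = 1.82644² = 3.33589 m. (Since h₀ = 1.660 m < h_ss, the level will rise toward this value.)

3.336 m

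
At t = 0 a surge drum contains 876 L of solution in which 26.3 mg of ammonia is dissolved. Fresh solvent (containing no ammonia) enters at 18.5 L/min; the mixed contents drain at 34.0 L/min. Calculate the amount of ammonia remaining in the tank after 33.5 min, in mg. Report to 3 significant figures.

3.67 mg

Let m(t) be the amount of ammonia. Volume: V(t) = V₀ + (Q_in − Q_out) t = 876 − 15.500 t; V(33.5) = 356.75 L.
Solute balance: dm/dt = 0 − Q_out C = −Q_out m/V(t).
Separate: dm/m = −Q_out dt/V(t) ⇒ ln(m/m₀) = −(Q_out/(Q_in−Q_out)) ln(V/V₀).
m = m₀ (V₀/V)^(Q_out/(Q_in−Q_out)) = 26.3 × (876/356.75)^(-2.1935) = 3.6658 mg.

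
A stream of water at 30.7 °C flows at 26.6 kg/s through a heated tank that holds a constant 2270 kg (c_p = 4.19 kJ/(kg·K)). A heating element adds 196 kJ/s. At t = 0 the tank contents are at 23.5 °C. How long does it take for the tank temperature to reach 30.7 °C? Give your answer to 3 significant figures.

139 s

M c_p dT/dt = ṁ c_p (T_in − T) + Q̇.
τ = M/ṁ = 85.338 s; T_ss = T_in + Q̇/(ṁ c_p) = 32.459 °C.
T(t) = T_ss + (T₀ − T_ss) e^(−t/τ). Set T = 30.7:
e^(−t/τ) = (30.7 − 32.459)/(23.5 − 32.459) = 0.19630
t = −85.338 · ln(0.19630) = 138.94 s.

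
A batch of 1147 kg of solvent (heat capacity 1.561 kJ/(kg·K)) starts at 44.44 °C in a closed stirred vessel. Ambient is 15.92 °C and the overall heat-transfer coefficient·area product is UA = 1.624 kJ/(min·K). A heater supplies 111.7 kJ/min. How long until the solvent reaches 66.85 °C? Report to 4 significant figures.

M c_p dT/dt = −UA(T − T_amb) + Q̇.
τ = M c_p/UA = 1102.50 min; T_ss = T_amb + Q̇/UA = 15.92 + 111.7/1.624 = 84.7008 °C.
T(t) = T_ss + (T₀ − T_ss)e^(−t/τ); set T = 66.85:
t = −τ ln[(T − T_ss)/(T₀ − T_ss)] = −1102.50 · ln(0.443379) = 896.700 min.

896.7 min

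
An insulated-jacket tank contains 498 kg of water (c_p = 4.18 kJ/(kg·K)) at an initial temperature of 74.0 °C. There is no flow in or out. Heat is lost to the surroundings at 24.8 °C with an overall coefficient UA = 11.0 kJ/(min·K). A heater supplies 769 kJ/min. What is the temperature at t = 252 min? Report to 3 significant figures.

M c_p dT/dt = −UA(T − T_amb) + Q̇.
dT/dt = (T_ss − T)/τ with T_ss = T_amb + Q̇/UA = 24.8 + 769/11.0 = 94.709 °C, τ = M c_p/UA = 498·4.18/11.0 = 189.24 min.
T approaches T_ss exponentially: T(t) = T_ss + (T₀ − T_ss) e^(−t/τ).
T(252) = 94.709 + (-20.709)·0.26404 = 89.241 °C.

89.2 °C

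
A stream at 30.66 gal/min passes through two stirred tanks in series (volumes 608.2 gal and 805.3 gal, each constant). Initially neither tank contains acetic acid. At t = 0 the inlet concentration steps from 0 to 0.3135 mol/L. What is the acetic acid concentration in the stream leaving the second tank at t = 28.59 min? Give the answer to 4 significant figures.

0.1111 mol/L

Time constants: τᵢ = Vᵢ/Q for each well-mixed tank.
τ₁ = 608.2/30.66 = 19.8369 min; τ₂ = 805.3/30.66 = 26.2655 min.
Solving the cascade with C₁(0)=C₂(0)=0 gives C₂(t) = C_in[1 − (τ₁ e^(−t/τ₁) − τ₂ e^(−t/τ₂))/(τ₁ − τ₂)].
At t = 28.59: e^(−t/τ₁) = 0.236631, e^(−t/τ₂) = 0.336721.
C₂ = 0.3135·[1 − (19.8369·0.236631 − 26.2655·0.336721)/(-6.42857)] = 0.3135·0.354428 = 0.111113 mol/L.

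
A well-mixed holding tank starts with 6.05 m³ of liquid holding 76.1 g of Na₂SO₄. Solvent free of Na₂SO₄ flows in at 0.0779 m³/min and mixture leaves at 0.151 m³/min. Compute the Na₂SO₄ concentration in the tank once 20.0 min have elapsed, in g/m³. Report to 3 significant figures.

9.37 g/m³

Total volume: dV/dt = Q_in − Q_out = -0.073100 m³/min, so V(t) = 6.05 − 0.073100 t and V(20.0) = 4.5880 m³.
Solute balance: dm/dt = 0 − Q_out C = −Q_out m/V(t).
dm/m = −Q_out dt/(V₀ − 0.073100 t); integrating gives ln(m/m₀) = −(Q_out/(Q_in−Q_out)) ln(V/V₀).
m = m₀ (V₀/V)^(Q_out/(Q_in−Q_out)) = 76.1 × (6.05/4.5880)^(-2.0657) = 42.977 g.
C = m/V = 42.977/4.5880 = 9.3672 g/m³.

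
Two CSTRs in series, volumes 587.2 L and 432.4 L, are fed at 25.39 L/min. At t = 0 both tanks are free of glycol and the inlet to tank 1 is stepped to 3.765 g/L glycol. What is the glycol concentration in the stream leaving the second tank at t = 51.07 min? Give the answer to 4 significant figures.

Each tank obeys Vᵢ dCᵢ/dt = Q(Cᵢ₋₁ − Cᵢ), so τᵢ = Vᵢ/Q.
τ₁ = 587.2/25.39 = 23.1272 min; τ₂ = 432.4/25.39 = 17.0303 min.
Solving the cascade with C₁(0)=C₂(0)=0 gives C₂(t) = C_in[1 − (τ₁ e^(−t/τ₁) − τ₂ e^(−t/τ₂))/(τ₁ − τ₂)].
At t = 51.07: e^(−t/τ₁) = 0.109896, e^(−t/τ₂) = 0.0498484.
C₂ = 3.765·[1 − (23.1272·0.109896 − 17.0303·0.0498484)/(6.09689)] = 3.765·0.722374 = 2.71974 g/L.

2.720 g/L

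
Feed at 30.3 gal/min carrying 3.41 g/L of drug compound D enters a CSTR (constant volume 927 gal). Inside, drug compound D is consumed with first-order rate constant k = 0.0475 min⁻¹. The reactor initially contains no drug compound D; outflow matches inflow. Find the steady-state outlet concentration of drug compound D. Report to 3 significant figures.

Species balance: V dC/dt = Q C_in − Q C − k V C.
Steady state (dC/dt = 0): C_ss = Q C_in/(Q + kV) = C_in/(1 + kV/Q).
C_ss = 30.3·3.41/(30.3 + 0.0475·927) = 103.32/74.332 = 1.3900 g/L.

1.39 g/L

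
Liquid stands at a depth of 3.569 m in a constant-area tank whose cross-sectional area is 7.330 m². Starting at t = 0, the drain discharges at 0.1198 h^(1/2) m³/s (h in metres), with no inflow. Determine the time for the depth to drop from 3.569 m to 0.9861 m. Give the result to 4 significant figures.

109.7 s

Mass balance (ρ constant): A dh/dt = −0.1198 √h.
∫ h^(−1/2) dh = −(0.1198/A) ∫ dt, giving 2√h = 2√h₀ − (0.1198/A) t.
t = 2A(√h₀ − √h)/0.1198 = 2·7.330·(√3.569 − √0.9861)/0.1198
  = 14.6600 × (1.88918 − 0.993026) / 0.1198 = 109.663 s.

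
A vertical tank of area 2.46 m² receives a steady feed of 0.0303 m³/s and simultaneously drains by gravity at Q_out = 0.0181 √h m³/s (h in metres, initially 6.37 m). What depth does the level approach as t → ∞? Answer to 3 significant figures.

2.80 m

Mass balance (ρ constant): A dh/dt = Q_in − 0.0181 √h. At steady state dh/dt = 0:
Q_in = 0.0181 √h_ss ⇒ √h_ss = 0.0303/0.0181 = 1.6740.
h_ss = 1.6740² = 2.8024 m. (Since h₀ = 6.37 m > h_ss, the level will fall toward this value.)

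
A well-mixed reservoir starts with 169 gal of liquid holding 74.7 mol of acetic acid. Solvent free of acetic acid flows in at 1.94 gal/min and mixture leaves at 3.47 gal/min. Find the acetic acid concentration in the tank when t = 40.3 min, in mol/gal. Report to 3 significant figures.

Total volume: dV/dt = Q_in − Q_out = -1.5300 gal/min, so V(t) = 169 − 1.5300 t and V(40.3) = 107.34 gal.
Species balance (pure solvent in): dm/dt = −Q_out · m/V(t).
dm/m = −Q_out dt/(V₀ − 1.5300 t); integrating gives ln(m/m₀) = −(Q_out/(Q_in−Q_out)) ln(V/V₀).
m = m₀ (V₀/V)^(Q_out/(Q_in−Q_out)) = 74.7 × (169/107.34)^(-2.2680) = 26.684 mol.
C = m/V = 26.684/107.34 = 0.24859 mol/gal.

0.249 mol/gal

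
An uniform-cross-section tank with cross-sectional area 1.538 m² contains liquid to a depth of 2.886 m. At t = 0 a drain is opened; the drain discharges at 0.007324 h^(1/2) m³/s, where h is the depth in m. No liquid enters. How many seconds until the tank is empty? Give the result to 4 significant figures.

713.5 s

A dh/dt = −Q_out = −0.007324 √h.
Separate and integrate: 2(√h − √h₀) = −(0.007324/A) t.
Tank is empty when √h = 0: t_empty = 2A√h₀/0.007324.
t_empty = 2·1.538·√2.886/0.007324 = 3.07600·1.69882/0.007324 = 713.487 s.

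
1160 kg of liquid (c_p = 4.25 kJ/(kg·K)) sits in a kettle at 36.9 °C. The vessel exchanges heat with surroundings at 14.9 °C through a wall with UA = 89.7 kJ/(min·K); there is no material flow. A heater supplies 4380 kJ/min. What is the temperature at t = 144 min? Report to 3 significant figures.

Lumped-capacitance energy balance: M c_p dT/dt = UA(T_amb − T) + Q̇.
dT/dt = (T_ss − T)/τ with T_ss = T_amb + Q̇/UA = 14.9 + 4380/89.7 = 63.729 °C, τ = M c_p/UA = 1160·4.25/89.7 = 54.961 min.
Solution: T(t) = T_ss + (T₀ − T_ss) e^(−t/τ).
T(144) = 63.729 + (-26.829)·0.072800 = 61.776 °C.

61.8 °C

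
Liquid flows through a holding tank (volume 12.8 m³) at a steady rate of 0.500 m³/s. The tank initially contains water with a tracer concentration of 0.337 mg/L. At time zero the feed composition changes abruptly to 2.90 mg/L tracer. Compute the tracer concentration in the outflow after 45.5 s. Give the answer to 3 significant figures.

Transient balance on the dissolved component: V dC/dt = Q(C_in − C).
Rewrite as dC/dt + C/τ = C_in/τ, τ = V/Q = 25.600 s.
C approaches C_in exponentially: C(t) = C_in + (C₀ − C_in) e^(−t/τ).
C(45.5) = 2.90 + (0.337 − 2.90)·e^(−45.5/25.600) = 2.90 + (-2.5630)·0.16909 = 2.4666 mg/L.

2.47 mg/L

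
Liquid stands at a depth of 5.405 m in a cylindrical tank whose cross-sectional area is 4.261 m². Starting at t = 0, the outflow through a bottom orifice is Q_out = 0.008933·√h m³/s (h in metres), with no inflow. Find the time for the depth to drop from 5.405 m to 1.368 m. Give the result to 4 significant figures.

A dh/dt = −Q_out = −0.008933 √h.
Separate and integrate: 2(√h − √h₀) = −(0.008933/A) t.
t = 2A(√h₀ − √h)/0.008933 = 2·4.261·(√5.405 − √1.368)/0.008933
  = 8.52200 × (2.32487 − 1.16962) / 0.008933 = 1102.10 s.

1102 s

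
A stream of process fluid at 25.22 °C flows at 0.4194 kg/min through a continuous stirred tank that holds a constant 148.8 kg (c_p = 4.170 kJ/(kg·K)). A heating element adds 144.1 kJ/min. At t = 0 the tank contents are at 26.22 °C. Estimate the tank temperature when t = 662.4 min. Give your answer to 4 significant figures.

Heat balance on the well-mixed liquid: M c_p dT/dt = ṁ c_p (T_in − T) + 144.1.
Rearrange: dT/dt = (T_ss − T)/τ with τ = M/ṁ = 354.793 min and T_ss = T_in + Q̇/(ṁ c_p) = 107.615 °C.
T approaches T_ss exponentially: T(t) = T_ss + (T₀ − T_ss) e^(−t/τ).
T(662.4) = 107.615 + (-81.3947)·e^(−662.4/354.793) = 107.615 + (-81.3947)·0.154586 = 95.0323 °C.

95.03 °C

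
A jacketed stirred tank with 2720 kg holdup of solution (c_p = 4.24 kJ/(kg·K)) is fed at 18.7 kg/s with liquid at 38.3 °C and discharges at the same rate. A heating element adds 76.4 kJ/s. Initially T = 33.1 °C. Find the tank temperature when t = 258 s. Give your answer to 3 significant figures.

M c_p dT/dt = ṁ c_p (T_in − T) + Q̇.
Rearrange: dT/dt = (T_ss − T)/τ with τ = M/ṁ = 145.45 s and T_ss = T_in + Q̇/(ṁ c_p) = 39.264 °C.
Integrating: T(t) = T_ss + (T₀ − T_ss) e^(−t/τ).
T(258) = 39.264 + (-6.1636)·e^(−258/145.45) = 39.264 + (-6.1636)·0.16970 = 38.218 °C.

38.2 °C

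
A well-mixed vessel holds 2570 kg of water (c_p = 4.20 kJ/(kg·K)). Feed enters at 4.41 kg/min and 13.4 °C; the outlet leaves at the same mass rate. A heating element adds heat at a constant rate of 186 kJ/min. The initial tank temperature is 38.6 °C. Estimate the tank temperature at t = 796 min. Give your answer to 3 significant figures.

27.3 °C

Unsteady energy balance on the tank contents: M c_p dT/dt = ṁ c_p (T_in − T) + 186.
Rearrange: dT/dt = (T_ss − T)/τ with τ = M/ṁ = 582.77 min and T_ss = T_in + Q̇/(ṁ c_p) = 23.442 °C.
Solution: T(t) = T_ss + (T₀ − T_ss) e^(−t/τ).
T(796) = 23.442 + (15.158)·e^(−796/582.77) = 23.442 + (15.158)·0.25515 = 27.310 °C.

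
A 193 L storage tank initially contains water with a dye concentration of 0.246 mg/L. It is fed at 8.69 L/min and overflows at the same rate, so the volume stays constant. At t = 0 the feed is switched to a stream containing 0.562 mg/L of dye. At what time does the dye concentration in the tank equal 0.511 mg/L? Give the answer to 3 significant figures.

Species balance: V dC/dt = Q(C_in − C) ⇒ τ = V/Q = 22.209 min.
C(t) = C_in + (C₀ − C_in) e^(−t/τ). Set C = 0.511 and solve for t:
e^(−t/τ) = (C − C_in)/(C₀ − C_in) = (0.511 − 0.562)/(0.246 − 0.562) = 0.16139
t = −τ ln(…) = 22.209 × 1.8239 = 40.508 min.

40.5 min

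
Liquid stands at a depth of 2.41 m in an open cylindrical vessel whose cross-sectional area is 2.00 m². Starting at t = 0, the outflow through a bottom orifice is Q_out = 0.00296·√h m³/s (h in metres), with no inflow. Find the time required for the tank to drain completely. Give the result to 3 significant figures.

2100 s

A dh/dt = −Q_out = −0.00296 √h.
This is separable: 2 d(√h)/dt = −0.00296/A, so √h = √h₀ − (0.00296/(2A)) t.
Set h = 0: 2√h₀ = (0.00296/A) t_empty ⇒ t_empty = 2A√h₀/0.00296.
t_empty = 2·2.00·√2.41/0.00296 = 4.0000·1.5524/0.00296 = 2097.9 s.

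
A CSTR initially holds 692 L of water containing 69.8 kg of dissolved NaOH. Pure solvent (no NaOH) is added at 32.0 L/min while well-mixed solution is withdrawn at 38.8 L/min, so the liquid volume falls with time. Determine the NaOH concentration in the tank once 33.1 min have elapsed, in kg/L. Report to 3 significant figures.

0.0158 kg/L

Let m(t) be the amount of NaOH. Volume: V(t) = V₀ + (Q_in − Q_out) t = 692 − 6.8000 t; V(33.1) = 466.92 L.
Solute balance: dm/dt = 0 − Q_out C = −Q_out m/V(t).
dm/m = −Q_out dt/(V₀ − 6.8000 t); integrating gives ln(m/m₀) = −(Q_out/(Q_in−Q_out)) ln(V/V₀).
m = m₀ (V₀/V)^(Q_out/(Q_in−Q_out)) = 69.8 × (692/466.92)^(-5.7059) = 7.3948 kg.
C = m/V = 7.3948/466.92 = 0.015837 kg/L.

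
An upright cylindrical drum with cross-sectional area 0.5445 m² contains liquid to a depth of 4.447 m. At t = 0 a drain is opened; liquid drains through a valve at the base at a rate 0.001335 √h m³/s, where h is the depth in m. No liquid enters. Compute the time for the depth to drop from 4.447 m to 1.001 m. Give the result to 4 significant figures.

904.1 s

A dh/dt = −Q_out = −0.001335 √h.
∫ h^(−1/2) dh = −(0.001335/A) ∫ dt, giving 2√h = 2√h₀ − (0.001335/A) t.
t = 2A(√h₀ − √h)/0.001335 = 2·0.5445·(√4.447 − √1.001)/0.001335
  = 1.08900 × (2.10879 − 1.00050) / 0.001335 = 904.067 s.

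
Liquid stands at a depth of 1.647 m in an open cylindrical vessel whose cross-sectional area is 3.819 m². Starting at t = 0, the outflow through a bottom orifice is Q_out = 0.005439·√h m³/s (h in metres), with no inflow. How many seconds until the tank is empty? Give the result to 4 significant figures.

Volume balance on the tank: A dh/dt = −0.005439 √h.
Separate and integrate: 2(√h − √h₀) = −(0.005439/A) t.
Set h = 0: 2√h₀ = (0.005439/A) t_empty ⇒ t_empty = 2A√h₀/0.005439.
t_empty = 2·3.819·√1.647/0.005439 = 7.63800·1.28335/0.005439 = 1802.22 s.

1802 s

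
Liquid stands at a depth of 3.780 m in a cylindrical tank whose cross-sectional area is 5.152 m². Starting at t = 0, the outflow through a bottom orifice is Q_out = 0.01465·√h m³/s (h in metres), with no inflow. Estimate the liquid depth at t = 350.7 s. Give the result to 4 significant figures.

Volume balance on the tank: A dh/dt = −0.01465 √h.
∫ h^(−1/2) dh = −(0.01465/A) ∫ dt, giving 2√h = 2√h₀ − (0.01465/A) t.
√h = √3.780 − 0.01465·350.7/(2·5.152) = 1.94422 − 0.498618 = 1.44560.
h = 1.44560² = 2.08977 m.

2.090 m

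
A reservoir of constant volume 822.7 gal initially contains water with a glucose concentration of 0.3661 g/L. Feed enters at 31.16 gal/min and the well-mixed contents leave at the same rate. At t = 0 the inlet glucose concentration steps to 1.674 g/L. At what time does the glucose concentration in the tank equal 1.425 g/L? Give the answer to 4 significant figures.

43.79 min

Mass balance on the solute (V constant): V dC/dt = Q(C_in − C), so τ = V/Q = 26.4024 min.
C(t) = C_in + (C₀ − C_in) e^(−t/τ). Set C = 1.425 and solve for t:
e^(−t/τ) = (C − C_in)/(C₀ − C_in) = (1.425 − 1.674)/(0.3661 − 1.674) = 0.190382
t = −τ ln(…) = 26.4024 × 1.65873 = 43.7944 min.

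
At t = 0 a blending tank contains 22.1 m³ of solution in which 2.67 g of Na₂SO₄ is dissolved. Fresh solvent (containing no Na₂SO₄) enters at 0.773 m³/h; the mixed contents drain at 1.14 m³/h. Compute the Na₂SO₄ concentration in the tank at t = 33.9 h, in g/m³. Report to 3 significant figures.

Total volume: dV/dt = Q_in − Q_out = -0.36700 m³/h, so V(t) = 22.1 − 0.36700 t and V(33.9) = 9.6587 m³.
Species balance (pure solvent in): dm/dt = −Q_out · m/V(t).
dm/m = −Q_out dt/(V₀ − 0.36700 t); integrating gives ln(m/m₀) = −(Q_out/(Q_in−Q_out)) ln(V/V₀).
m = m₀ (V₀/V)^(Q_out/(Q_in−Q_out)) = 2.67 × (22.1/9.6587)^(-3.1063) = 0.20412 g.
C = m/V = 0.20412/9.6587 = 0.021134 g/m³.

0.0211 g/m³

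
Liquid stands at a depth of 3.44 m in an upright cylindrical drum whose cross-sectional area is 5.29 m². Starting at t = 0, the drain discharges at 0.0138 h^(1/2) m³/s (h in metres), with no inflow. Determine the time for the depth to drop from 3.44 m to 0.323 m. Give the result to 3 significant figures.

986 s

Accumulation of liquid (constant cross-section A): A dh/dt = −0.0138 √h.
∫ h^(−1/2) dh = −(0.0138/A) ∫ dt, giving 2√h = 2√h₀ − (0.0138/A) t.
t = 2A(√h₀ − √h)/0.0138 = 2·5.29·(√3.44 − √0.323)/0.0138
  = 10.580 × (1.8547 − 0.56833) / 0.0138 = 986.23 s.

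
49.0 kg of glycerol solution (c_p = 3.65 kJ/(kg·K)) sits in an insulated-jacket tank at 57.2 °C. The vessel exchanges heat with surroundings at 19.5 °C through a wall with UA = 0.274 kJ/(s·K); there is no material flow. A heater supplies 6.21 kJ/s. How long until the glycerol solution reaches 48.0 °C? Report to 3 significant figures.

618 s

M c_p dT/dt = −UA(T − T_amb) + Q̇.
τ = M c_p/UA = 652.74 s; T_ss = T_amb + Q̇/UA = 19.5 + 6.21/0.274 = 42.164 °C.
T(t) = T_ss + (T₀ − T_ss)e^(−t/τ); set T = 48.0:
t = −τ ln[(T − T_ss)/(T₀ − T_ss)] = −652.74 · ln(0.38813) = 617.77 s.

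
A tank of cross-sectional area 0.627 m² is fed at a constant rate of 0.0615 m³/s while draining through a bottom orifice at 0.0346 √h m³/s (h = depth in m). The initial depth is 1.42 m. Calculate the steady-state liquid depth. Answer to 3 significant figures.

3.16 m

Volume balance on the tank: A dh/dt = Q_in − 0.0346 √h. At steady state dh/dt = 0:
Q_in = 0.0346 √h_ss ⇒ √h_ss = 0.0615/0.0346 = 1.7775.
h_ss = 1.7775² = 3.1594 m. (Since h₀ = 1.42 m < h_ss, the level will rise toward this value.)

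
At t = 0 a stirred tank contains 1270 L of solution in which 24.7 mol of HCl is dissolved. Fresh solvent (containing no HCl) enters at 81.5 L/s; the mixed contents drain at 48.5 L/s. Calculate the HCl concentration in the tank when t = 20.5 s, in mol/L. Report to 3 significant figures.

0.00677 mol/L

Let m(t) be the amount of HCl. Volume: V(t) = V₀ + (Q_in − Q_out) t = 1270 + 33.000 t; V(20.5) = 1946.5 L.
Species balance (pure solvent in): dm/dt = −Q_out · m/V(t).
dm/m = −Q_out dt/(V₀ + 33.000 t); integrating gives ln(m/m₀) = −(Q_out/(Q_in−Q_out)) ln(V/V₀).
m = m₀ (V₀/V)^(Q_out/(Q_in−Q_out)) = 24.7 × (1270/1946.5)^(1.4697) = 13.187 mol.
C = m/V = 13.187/1946.5 = 0.0067746 mol/L.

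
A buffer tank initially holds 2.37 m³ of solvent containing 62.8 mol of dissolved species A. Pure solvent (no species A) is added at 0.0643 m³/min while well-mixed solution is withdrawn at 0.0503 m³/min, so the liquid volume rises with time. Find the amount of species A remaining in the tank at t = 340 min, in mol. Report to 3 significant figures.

Total volume: dV/dt = Q_in − Q_out = 0.014000 m³/min, so V(t) = 2.37 + 0.014000 t and V(340) = 7.1300 m³.
No species A enters, so dm/dt = −Q_out · (m/V).
dm/m = −Q_out dt/(V₀ + 0.014000 t); integrating gives ln(m/m₀) = −(Q_out/(Q_in−Q_out)) ln(V/V₀).
m = m₀ (V₀/V)^(Q_out/(Q_in−Q_out)) = 62.8 × (2.37/7.1300)^(3.5929) = 1.2005 mol.

1.20 mol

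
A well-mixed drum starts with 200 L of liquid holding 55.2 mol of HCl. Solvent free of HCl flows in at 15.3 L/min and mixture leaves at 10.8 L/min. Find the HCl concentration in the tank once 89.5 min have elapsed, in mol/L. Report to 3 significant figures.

0.00649 mol/L

Total volume: dV/dt = Q_in − Q_out = 4.5000 L/min, so V(t) = 200 + 4.5000 t and V(89.5) = 602.75 L.
Solute balance: dm/dt = 0 − Q_out C = −Q_out m/V(t).
dm/m = −Q_out dt/(V₀ + 4.5000 t); integrating gives ln(m/m₀) = −(Q_out/(Q_in−Q_out)) ln(V/V₀).
m = m₀ (V₀/V)^(Q_out/(Q_in−Q_out)) = 55.2 × (200/602.75)^(2.4000) = 3.9091 mol.
C = m/V = 3.9091/602.75 = 0.0064855 mol/L.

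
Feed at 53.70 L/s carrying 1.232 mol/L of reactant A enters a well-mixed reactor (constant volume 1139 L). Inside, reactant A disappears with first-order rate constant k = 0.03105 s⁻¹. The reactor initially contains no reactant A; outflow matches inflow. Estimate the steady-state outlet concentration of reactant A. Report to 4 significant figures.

Species balance: V dC/dt = Q C_in − Q C − k V C.
Steady state (dC/dt = 0): C_ss = Q C_in/(Q + kV) = C_in/(1 + kV/Q).
C_ss = 53.70·1.232/(53.70 + 0.03105·1139) = 66.1584/89.0660 = 0.742802 mol/L.

0.7428 mol/L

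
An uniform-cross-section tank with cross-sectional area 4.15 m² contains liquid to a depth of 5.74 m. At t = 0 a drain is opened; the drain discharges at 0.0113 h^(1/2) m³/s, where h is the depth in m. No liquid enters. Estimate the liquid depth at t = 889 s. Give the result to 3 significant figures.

1.41 m

A dh/dt = −Q_out = −0.0113 √h.
Separate and integrate: 2(√h − √h₀) = −(0.0113/A) t.
√h = √5.74 − 0.0113·889/(2·4.15) = 2.3958 − 1.2103 = 1.1855.
h = 1.1855² = 1.4054 m.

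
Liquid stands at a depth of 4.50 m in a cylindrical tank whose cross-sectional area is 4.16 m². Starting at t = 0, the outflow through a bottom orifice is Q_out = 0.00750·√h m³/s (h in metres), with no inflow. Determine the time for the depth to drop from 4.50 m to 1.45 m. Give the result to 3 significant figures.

Accumulation of liquid (constant cross-section A): A dh/dt = −0.00750 √h.
∫ h^(−1/2) dh = −(0.00750/A) ∫ dt, giving 2√h = 2√h₀ − (0.00750/A) t.
t = 2A(√h₀ − √h)/0.00750 = 2·4.16·(√4.50 − √1.45)/0.00750
  = 8.3200 × (2.1213 − 1.2042) / 0.00750 = 1017.4 s.

1020 s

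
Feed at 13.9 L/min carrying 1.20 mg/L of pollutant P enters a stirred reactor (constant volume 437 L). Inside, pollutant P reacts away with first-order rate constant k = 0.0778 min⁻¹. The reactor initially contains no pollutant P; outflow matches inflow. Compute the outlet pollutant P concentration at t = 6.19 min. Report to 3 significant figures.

V dC/dt = Q(C_in − C) − k V C.
This is linear with rate a = Q/V + k = 0.10961 min⁻¹.
C_ss = Q C_in/(Q + kV) = 0.34824 mg/L; C(t) = C_ss + (C₀ − C_ss) e^(−a t).
C(6.19) = 0.34824 + (-0.34824)·e^(−0.10961·6.19) = 0.34824 + (-0.34824)·0.50739 = 0.17154 mg/L.

0.172 mg/L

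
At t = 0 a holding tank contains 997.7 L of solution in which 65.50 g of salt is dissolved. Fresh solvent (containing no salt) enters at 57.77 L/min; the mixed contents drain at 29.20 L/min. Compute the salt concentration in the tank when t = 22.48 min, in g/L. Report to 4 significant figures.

0.02403 g/L

Total volume: dV/dt = Q_in − Q_out = 28.5700 L/min, so V(t) = 997.7 + 28.5700 t and V(22.48) = 1639.95 L.
No salt enters, so dm/dt = −Q_out · (m/V).
dm/m = −Q_out dt/(V₀ + 28.5700 t); integrating gives ln(m/m₀) = −(Q_out/(Q_in−Q_out)) ln(V/V₀).
m = m₀ (V₀/V)^(Q_out/(Q_in−Q_out)) = 65.50 × (997.7/1639.95)^(1.02205) = 39.4140 g.
C = m/V = 39.4140/1639.95 = 0.0240336 g/L.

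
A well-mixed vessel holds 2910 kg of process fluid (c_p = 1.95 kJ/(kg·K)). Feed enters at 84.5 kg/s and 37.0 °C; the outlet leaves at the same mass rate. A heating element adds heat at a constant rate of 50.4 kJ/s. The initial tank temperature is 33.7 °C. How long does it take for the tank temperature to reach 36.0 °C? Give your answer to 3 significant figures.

35.0 s

Unsteady energy balance on the tank contents: M c_p dT/dt = ṁ c_p (T_in − T) + 50.4.
τ = M/ṁ = 34.438 s; T_ss = T_in + Q̇/(ṁ c_p) = 37.306 °C.
T(t) = T_ss + (T₀ − T_ss) e^(−t/τ). Set T = 36.0:
e^(−t/τ) = (36.0 − 37.306)/(33.7 − 37.306) = 0.36215
t = −34.438 · ln(0.36215) = 34.978 s.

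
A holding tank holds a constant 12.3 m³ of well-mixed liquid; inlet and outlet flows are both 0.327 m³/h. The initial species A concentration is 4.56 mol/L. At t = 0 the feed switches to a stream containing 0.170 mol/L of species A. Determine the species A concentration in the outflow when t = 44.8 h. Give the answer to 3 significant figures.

1.50 mol/L

Species balance on the tank: V dC/dt = Q(C_in − C).
Rewrite as dC/dt + C/τ = C_in/τ, τ = V/Q = 37.615 h.
C approaches C_in exponentially: C(t) = C_in + (C₀ − C_in) e^(−t/τ).
C(44.8) = 0.170 + (4.56 − 0.170)·e^(−44.8/37.615) = 0.170 + (4.3900)·0.30391 = 1.5042 mol/L.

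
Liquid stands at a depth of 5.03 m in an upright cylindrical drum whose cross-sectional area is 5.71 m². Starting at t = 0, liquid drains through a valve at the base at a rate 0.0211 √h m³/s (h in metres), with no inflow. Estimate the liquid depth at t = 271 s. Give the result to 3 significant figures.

3.03 m

With no inflow, A dh/dt = −0.0211 √h.
This is separable: 2 d(√h)/dt = −0.0211/A, so √h = √h₀ − (0.0211/(2A)) t.
√h = √5.03 − 0.0211·271/(2·5.71) = 2.2428 − 0.50071 = 1.7421.
h = 1.7421² = 3.0348 m.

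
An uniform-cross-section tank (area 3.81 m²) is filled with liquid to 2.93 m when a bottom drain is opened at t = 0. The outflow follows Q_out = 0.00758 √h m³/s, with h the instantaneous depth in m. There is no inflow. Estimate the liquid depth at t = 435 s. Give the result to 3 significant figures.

A dh/dt = −Q_out = −0.00758 √h.
Separate and integrate: 2(√h − √h₀) = −(0.00758/A) t.
√h = √2.93 − 0.00758·435/(2·3.81) = 1.7117 − 0.43272 = 1.2790.
h = 1.2790² = 1.6359 m.

1.64 m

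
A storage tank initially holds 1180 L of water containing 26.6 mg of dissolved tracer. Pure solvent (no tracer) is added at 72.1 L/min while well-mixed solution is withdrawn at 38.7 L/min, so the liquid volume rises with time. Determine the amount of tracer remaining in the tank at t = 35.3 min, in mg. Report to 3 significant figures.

Total volume: dV/dt = Q_in − Q_out = 33.400 L/min, so V(t) = 1180 + 33.400 t and V(35.3) = 2359.0 L.
No tracer enters, so dm/dt = −Q_out · (m/V).
Separate: dm/m = −Q_out dt/V(t) ⇒ ln(m/m₀) = −(Q_out/(Q_in−Q_out)) ln(V/V₀).
m = m₀ (V₀/V)^(Q_out/(Q_in−Q_out)) = 26.6 × (1180/2359.0)^(1.1587) = 11.920 mg.

11.9 mg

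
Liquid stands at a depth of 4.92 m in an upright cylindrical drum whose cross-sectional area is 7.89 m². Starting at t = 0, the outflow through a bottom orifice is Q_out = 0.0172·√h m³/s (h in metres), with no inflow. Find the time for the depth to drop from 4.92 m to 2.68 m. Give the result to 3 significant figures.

533 s

With no inflow, A dh/dt = −0.0172 √h.
∫ h^(−1/2) dh = −(0.0172/A) ∫ dt, giving 2√h = 2√h₀ − (0.0172/A) t.
t = 2A(√h₀ − √h)/0.0172 = 2·7.89·(√4.92 − √2.68)/0.0172
  = 15.780 × (2.2181 − 1.6371) / 0.0172 = 533.07 s.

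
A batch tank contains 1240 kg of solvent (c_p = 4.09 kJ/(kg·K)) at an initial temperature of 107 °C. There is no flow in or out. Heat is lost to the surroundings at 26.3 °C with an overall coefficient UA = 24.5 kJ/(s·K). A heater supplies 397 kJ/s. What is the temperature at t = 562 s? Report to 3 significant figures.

46.8 °C

M c_p dT/dt = −UA(T − T_amb) + Q̇.
dT/dt = (T_ss − T)/τ with T_ss = T_amb + Q̇/UA = 26.3 + 397/24.5 = 42.504 °C, τ = M c_p/UA = 1240·4.09/24.5 = 207.00 s.
T approaches T_ss exponentially: T(t) = T_ss + (T₀ − T_ss) e^(−t/τ).
T(562) = 42.504 + (64.496)·0.066210 = 46.774 °C.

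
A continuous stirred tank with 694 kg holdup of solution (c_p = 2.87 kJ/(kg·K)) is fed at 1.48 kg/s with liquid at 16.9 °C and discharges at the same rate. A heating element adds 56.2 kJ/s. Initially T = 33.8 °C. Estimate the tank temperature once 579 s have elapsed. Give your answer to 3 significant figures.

31.2 °C

M c_p dT/dt = ṁ c_p (T_in − T) + Q̇.
Rearrange: dT/dt = (T_ss − T)/τ with τ = M/ṁ = 468.92 s and T_ss = T_in + Q̇/(ṁ c_p) = 30.131 °C.
Solution: T(t) = T_ss + (T₀ − T_ss) e^(−t/τ).
T(579) = 30.131 + (3.6690)·e^(−579/468.92) = 30.131 + (3.6690)·0.29091 = 31.198 °C.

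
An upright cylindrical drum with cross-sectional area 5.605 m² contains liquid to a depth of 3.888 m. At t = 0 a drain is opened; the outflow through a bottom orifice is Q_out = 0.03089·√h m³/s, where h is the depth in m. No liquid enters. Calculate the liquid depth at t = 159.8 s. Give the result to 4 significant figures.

Accumulation of liquid (constant cross-section A): A dh/dt = −0.03089 √h.
Separate and integrate: 2(√h − √h₀) = −(0.03089/A) t.
√h = √3.888 − 0.03089·159.8/(2·5.605) = 1.97180 − 0.440341 = 1.53146.
h = 1.53146² = 2.34537 m.

2.345 m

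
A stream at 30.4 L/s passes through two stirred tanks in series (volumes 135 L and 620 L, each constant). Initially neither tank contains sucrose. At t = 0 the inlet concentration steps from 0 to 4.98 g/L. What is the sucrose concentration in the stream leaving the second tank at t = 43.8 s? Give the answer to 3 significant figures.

4.24 g/L

Time constants: τᵢ = Vᵢ/Q for each well-mixed tank.
τ₁ = 135/30.4 = 4.4408 s; τ₂ = 620/30.4 = 20.395 s.
Tank 1: C₁ = C_in(1 − e^(−t/τ₁)). Tank 2 (τ₁ ≠ τ₂): C₂ = C_in[1 − (τ₁ e^(−t/τ₁) − τ₂ e^(−t/τ₂))/(τ₁ − τ₂)].
At t = 43.8: e^(−t/τ₁) = 5.2060e-05, e^(−t/τ₂) = 0.11676.
C₂ = 4.98·[1 − (4.4408·5.2060e-05 − 20.395·0.11676)/(-15.954)] = 4.98·0.85075 = 4.2367 g/L.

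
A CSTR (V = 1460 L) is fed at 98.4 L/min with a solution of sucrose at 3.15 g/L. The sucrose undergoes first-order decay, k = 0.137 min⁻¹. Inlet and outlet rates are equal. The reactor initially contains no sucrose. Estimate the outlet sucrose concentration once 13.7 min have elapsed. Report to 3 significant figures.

0.976 g/L

Accumulation = in − out − consumed: V dC/dt = Q C_in − Q C − k V C.
dC/dt = (Q/V) C_in − (Q/V + k) C; effective rate a = Q/V + k = 0.067397 + 0.137 = 0.20440 min⁻¹.
C_ss = Q C_in/(Q + kV) = 1.0387 g/L; C(t) = C_ss + (C₀ − C_ss) e^(−a t).
C(13.7) = 1.0387 + (-1.0387)·e^(−0.20440·13.7) = 1.0387 + (-1.0387)·0.060795 = 0.97552 g/L.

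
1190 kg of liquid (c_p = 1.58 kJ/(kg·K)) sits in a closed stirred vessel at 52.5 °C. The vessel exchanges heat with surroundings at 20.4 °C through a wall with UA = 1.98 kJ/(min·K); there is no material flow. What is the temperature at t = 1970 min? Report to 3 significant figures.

M c_p dT/dt = −UA(T − T_amb).
dT/dt = (T_ss − T)/τ with T_ss = T_amb = 20.400 °C, τ = M c_p/UA = 1190·1.58/1.98 = 949.60 min.
This is linear first-order; T(t) = T_ss + (T₀ − T_ss) e^(−t/τ).
T(1970) = 20.400 + (32.100)·0.12561 = 24.432 °C.

24.4 °C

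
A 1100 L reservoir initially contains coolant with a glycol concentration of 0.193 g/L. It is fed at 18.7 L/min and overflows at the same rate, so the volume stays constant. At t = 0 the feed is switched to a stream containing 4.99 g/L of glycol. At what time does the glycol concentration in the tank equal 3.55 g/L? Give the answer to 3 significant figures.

70.8 min

Species balance: V dC/dt = Q(C_in − C) ⇒ τ = V/Q = 58.824 min.
C(t) = C_in + (C₀ − C_in) e^(−t/τ). Set C = 3.55 and solve for t:
e^(−t/τ) = (C − C_in)/(C₀ − C_in) = (3.55 − 4.99)/(0.193 − 4.99) = 0.30019
t = −τ ln(…) = 58.824 × 1.2033 = 70.785 min.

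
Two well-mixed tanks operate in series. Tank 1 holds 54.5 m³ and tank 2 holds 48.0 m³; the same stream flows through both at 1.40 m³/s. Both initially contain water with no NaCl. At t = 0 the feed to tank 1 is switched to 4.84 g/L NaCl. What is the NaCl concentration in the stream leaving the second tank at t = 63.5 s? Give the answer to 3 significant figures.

Each tank obeys Vᵢ dCᵢ/dt = Q(Cᵢ₋₁ − Cᵢ), so τᵢ = Vᵢ/Q.
τ₁ = 54.5/1.40 = 38.929 s; τ₂ = 48.0/1.40 = 34.286 s.
Solving the cascade with C₁(0)=C₂(0)=0 gives C₂(t) = C_in[1 − (τ₁ e^(−t/τ₁) − τ₂ e^(−t/τ₂))/(τ₁ − τ₂)].
At t = 63.5: e^(−t/τ₁) = 0.19570, e^(−t/τ₂) = 0.15691.
C₂ = 4.84·[1 − (38.929·0.19570 − 34.286·0.15691)/(4.6429)] = 4.84·0.51788 = 2.5066 g/L.

2.51 g/L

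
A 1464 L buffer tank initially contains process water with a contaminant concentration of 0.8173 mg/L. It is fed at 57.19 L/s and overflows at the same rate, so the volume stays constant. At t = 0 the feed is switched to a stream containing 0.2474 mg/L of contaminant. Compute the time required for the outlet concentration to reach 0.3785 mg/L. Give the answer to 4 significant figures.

Species balance: V dC/dt = Q(C_in − C) ⇒ τ = V/Q = 25.5989 s.
C(t) = C_in + (C₀ − C_in) e^(−t/τ). Set C = 0.3785 and solve for t:
e^(−t/τ) = (C − C_in)/(C₀ − C_in) = (0.3785 − 0.2474)/(0.8173 − 0.2474) = 0.230040
t = −τ ln(…) = 25.5989 × 1.46950 = 37.6176 s.

37.62 s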